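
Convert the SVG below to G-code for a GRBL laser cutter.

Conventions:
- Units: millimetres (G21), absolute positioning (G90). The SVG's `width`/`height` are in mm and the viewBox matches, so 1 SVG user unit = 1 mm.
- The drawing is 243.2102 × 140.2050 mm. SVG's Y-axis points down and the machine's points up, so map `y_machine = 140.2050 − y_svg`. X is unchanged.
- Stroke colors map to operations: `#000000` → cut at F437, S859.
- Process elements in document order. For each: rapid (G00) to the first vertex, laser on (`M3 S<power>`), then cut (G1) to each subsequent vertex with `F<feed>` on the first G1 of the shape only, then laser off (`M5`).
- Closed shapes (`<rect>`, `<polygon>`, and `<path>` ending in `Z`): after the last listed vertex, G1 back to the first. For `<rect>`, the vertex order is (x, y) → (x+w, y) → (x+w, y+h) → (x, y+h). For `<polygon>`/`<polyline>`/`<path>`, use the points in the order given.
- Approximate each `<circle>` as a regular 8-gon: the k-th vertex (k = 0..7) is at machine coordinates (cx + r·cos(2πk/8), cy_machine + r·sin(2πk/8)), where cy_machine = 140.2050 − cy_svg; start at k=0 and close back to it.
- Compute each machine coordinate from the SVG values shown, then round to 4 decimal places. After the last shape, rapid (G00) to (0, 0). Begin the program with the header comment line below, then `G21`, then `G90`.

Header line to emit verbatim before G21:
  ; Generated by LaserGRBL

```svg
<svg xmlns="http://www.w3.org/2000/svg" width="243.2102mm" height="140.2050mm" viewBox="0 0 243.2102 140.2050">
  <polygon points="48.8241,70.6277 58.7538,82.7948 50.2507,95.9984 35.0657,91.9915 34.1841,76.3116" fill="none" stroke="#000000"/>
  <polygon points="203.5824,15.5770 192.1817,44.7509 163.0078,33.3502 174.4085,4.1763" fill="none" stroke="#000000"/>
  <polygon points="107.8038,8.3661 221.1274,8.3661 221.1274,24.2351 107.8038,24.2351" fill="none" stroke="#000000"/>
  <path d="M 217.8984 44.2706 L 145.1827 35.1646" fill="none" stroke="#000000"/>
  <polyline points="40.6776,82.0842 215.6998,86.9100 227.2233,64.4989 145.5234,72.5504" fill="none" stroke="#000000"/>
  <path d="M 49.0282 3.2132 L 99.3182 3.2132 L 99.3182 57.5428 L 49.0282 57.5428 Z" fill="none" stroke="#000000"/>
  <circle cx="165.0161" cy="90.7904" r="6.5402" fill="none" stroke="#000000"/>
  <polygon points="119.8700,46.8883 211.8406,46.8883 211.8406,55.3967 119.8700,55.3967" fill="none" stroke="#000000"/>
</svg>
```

; Generated by LaserGRBL
G21
G90
G00 X48.8241 Y69.5773
M3 S859
G1 X58.7538 Y57.4102 F437
G1 X50.2507 Y44.2066
G1 X35.0657 Y48.2135
G1 X34.1841 Y63.8934
G1 X48.8241 Y69.5773
M5
G00 X203.5824 Y124.6280
M3 S859
G1 X192.1817 Y95.4541 F437
G1 X163.0078 Y106.8548
G1 X174.4085 Y136.0287
G1 X203.5824 Y124.6280
M5
G00 X107.8038 Y131.8389
M3 S859
G1 X221.1274 Y131.8389 F437
G1 X221.1274 Y115.9699
G1 X107.8038 Y115.9699
G1 X107.8038 Y131.8389
M5
G00 X217.8984 Y95.9344
M3 S859
G1 X145.1827 Y105.0404 F437
M5
G00 X40.6776 Y58.1208
M3 S859
G1 X215.6998 Y53.2950 F437
G1 X227.2233 Y75.7061
G1 X145.5234 Y67.6546
M5
G00 X49.0282 Y136.9918
M3 S859
G1 X99.3182 Y136.9918 F437
G1 X99.3182 Y82.6622
G1 X49.0282 Y82.6622
G1 X49.0282 Y136.9918
M5
G00 X171.5563 Y49.4146
M3 S859
G1 X169.6407 Y54.0392 F437
G1 X165.0161 Y55.9548
G1 X160.3915 Y54.0392
G1 X158.4759 Y49.4146
G1 X160.3915 Y44.7900
G1 X165.0161 Y42.8744
G1 X169.6407 Y44.7900
G1 X171.5563 Y49.4146
M5
G00 X119.8700 Y93.3167
M3 S859
G1 X211.8406 Y93.3167 F437
G1 X211.8406 Y84.8083
G1 X119.8700 Y84.8083
G1 X119.8700 Y93.3167
M5
G00 X0.0000 Y0.0000

viewBox `0 0 243.2102 140.2050` with mm width/height → 1 unit = 1 mm. Flip: y_m = 140.2050 − y_svg.

**Shape 1** — `<polygon>` regular polygon, stroke `#000000` → cut (S859, F437). Machine vertices: (48.8241,69.5773) → (58.7538,57.4102) → (50.2507,44.2066) → (35.0657,48.2135) → (34.1841,63.8934) → (48.8241,69.5773). Closed: final G1 returns to the first vertex.

**Shape 2** — `<polygon>` regular polygon, stroke `#000000` → cut (S859, F437). Machine vertices: (203.5824,124.6280) → (192.1817,95.4541) → (163.0078,106.8548) → (174.4085,136.0287) → (203.5824,124.6280). Closed: final G1 returns to the first vertex.

**Shape 3** — `<polygon>` rectangle, stroke `#000000` → cut (S859, F437). Machine vertices: (107.8038,131.8389) → (221.1274,131.8389) → (221.1274,115.9699) → (107.8038,115.9699) → (107.8038,131.8389). Closed: final G1 returns to the first vertex.

**Shape 4** — `<path>` line segment, stroke `#000000` → cut (S859, F437). Machine vertices: (217.8984,95.9344) → (145.1827,105.0404). Open path.

**Shape 5** — `<polyline>` open polyline, stroke `#000000` → cut (S859, F437). Machine vertices: (40.6776,58.1208) → (215.6998,53.2950) → (227.2233,75.7061) → (145.5234,67.6546). Open path.

**Shape 6** — `<path>` rectangle, stroke `#000000` → cut (S859, F437). Machine vertices: (49.0282,136.9918) → (99.3182,136.9918) → (99.3182,82.6622) → (49.0282,82.6622) → (49.0282,136.9918). Closed: final G1 returns to the first vertex.

**Shape 7** — `<circle>` circle, stroke `#000000` → cut (S859, F437). Machine vertices: (171.5563,49.4146) → (169.6407,54.0392) → (165.0161,55.9548) → (160.3915,54.0392) → (158.4759,49.4146) → (160.3915,44.7900) → (165.0161,42.8744) → (169.6407,44.7900) → (171.5563,49.4146). Closed: final G1 returns to the first vertex.

**Shape 8** — `<polygon>` rectangle, stroke `#000000` → cut (S859, F437). Machine vertices: (119.8700,93.3167) → (211.8406,93.3167) → (211.8406,84.8083) → (119.8700,84.8083) → (119.8700,93.3167). Closed: final G1 returns to the first vertex.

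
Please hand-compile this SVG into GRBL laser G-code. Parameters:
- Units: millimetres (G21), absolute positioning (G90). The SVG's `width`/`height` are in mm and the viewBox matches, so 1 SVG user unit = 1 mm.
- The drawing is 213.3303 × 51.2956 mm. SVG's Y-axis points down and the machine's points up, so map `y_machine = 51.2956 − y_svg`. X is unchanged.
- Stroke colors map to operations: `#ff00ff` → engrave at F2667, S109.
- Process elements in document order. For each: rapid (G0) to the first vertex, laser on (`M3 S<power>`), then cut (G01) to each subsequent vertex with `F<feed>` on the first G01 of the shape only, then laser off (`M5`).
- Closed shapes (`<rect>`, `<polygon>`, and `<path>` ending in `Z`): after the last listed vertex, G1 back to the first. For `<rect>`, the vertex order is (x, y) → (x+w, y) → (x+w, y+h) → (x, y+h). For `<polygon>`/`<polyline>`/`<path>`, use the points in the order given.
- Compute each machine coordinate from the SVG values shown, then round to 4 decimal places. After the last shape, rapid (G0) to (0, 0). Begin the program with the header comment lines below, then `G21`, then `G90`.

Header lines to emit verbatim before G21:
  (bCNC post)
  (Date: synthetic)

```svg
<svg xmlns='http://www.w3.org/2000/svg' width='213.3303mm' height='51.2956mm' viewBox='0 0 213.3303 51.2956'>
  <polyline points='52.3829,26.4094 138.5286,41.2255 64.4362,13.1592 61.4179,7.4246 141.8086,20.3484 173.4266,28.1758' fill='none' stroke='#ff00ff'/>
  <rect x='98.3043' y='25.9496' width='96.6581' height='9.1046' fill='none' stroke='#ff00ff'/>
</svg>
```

viewBox `0 0 213.3303 51.2956` with mm width/height → 1 unit = 1 mm. Flip: y_m = 51.2956 − y_svg.

**Shape 1** — `<polyline>` open polyline, stroke `#ff00ff` → engrave (S109, F2667). Machine vertices: (52.3829,24.8862) → (138.5286,10.0701) → (64.4362,38.1364) → (61.4179,43.8710) → (141.8086,30.9472) → (173.4266,23.1198). Open path.

**Shape 2** — `<rect>` rectangle, stroke `#ff00ff` → engrave (S109, F2667). Machine vertices: (98.3043,25.3460) → (194.9624,25.3460) → (194.9624,16.2414) → (98.3043,16.2414) → (98.3043,25.3460). Closed: final G1 returns to the first vertex.

(bCNC post)
(Date: synthetic)
G21
G90
G0 X52.3829 Y24.8862
M3 S109
G01 X138.5286 Y10.0701 F2667
G01 X64.4362 Y38.1364
G01 X61.4179 Y43.8710
G01 X141.8086 Y30.9472
G01 X173.4266 Y23.1198
M5
G0 X98.3043 Y25.3460
M3 S109
G01 X194.9624 Y25.3460 F2667
G01 X194.9624 Y16.2414
G01 X98.3043 Y16.2414
G01 X98.3043 Y25.3460
M5
G0 X0.0000 Y0.0000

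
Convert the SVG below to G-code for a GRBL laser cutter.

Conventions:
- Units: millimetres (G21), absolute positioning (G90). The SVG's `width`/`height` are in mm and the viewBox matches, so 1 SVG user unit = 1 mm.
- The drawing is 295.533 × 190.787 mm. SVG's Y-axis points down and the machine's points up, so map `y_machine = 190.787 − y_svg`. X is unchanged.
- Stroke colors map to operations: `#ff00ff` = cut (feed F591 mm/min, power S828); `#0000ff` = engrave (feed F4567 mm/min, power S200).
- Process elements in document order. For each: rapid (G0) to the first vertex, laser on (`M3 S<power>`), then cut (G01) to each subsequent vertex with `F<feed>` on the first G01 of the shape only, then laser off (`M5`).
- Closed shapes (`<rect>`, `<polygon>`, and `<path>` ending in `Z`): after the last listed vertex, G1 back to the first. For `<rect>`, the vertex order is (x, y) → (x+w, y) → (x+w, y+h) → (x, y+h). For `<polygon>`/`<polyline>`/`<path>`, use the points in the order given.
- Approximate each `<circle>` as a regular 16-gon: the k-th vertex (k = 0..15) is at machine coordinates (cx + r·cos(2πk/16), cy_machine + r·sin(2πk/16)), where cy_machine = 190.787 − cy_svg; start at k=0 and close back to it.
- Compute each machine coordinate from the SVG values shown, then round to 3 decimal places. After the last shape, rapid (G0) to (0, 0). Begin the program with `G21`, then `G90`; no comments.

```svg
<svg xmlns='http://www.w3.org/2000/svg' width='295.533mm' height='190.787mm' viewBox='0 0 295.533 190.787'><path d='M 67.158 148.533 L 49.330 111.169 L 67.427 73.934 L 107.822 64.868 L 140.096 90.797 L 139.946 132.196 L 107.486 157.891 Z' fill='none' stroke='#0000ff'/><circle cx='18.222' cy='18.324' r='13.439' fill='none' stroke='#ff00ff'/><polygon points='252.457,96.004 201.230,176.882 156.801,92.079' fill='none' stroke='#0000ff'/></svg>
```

G21
G90
G0 X67.158 Y42.254
M3 S200
G01 X49.330 Y79.618 F4567
G01 X67.427 Y116.853
G01 X107.822 Y125.919
G01 X140.096 Y99.990
G01 X139.946 Y58.591
G01 X107.486 Y32.896
G01 X67.158 Y42.254
M5
G0 X31.661 Y172.463
M3 S828
G01 X30.638 Y177.606 F591
G01 X27.725 Y181.966
G01 X23.365 Y184.879
G01 X18.222 Y185.902
G01 X13.079 Y184.879
G01 X8.719 Y181.966
G01 X5.806 Y177.606
G01 X4.783 Y172.463
G01 X5.806 Y167.320
G01 X8.719 Y162.960
G01 X13.079 Y160.047
G01 X18.222 Y159.024
G01 X23.365 Y160.047
G01 X27.725 Y162.960
G01 X30.638 Y167.320
G01 X31.661 Y172.463
M5
G0 X252.457 Y94.783
M3 S200
G01 X201.230 Y13.905 F4567
G01 X156.801 Y98.708
G01 X252.457 Y94.783
M5
G0 X0.000 Y0.000

Since the viewBox matches the mm dimensions, user units are millimetres directly. The only transform is the Y-flip y_m = 190.787 − y_svg.

Shape 1 is a regular polygon drawn with `<path>`. Its stroke #0000ff means engrave at S200, F4567. After flipping Y the toolpath is (67.158,42.254) → (49.330,79.618) → (67.427,116.853) → (107.822,125.919) → (140.096,99.990) → (139.946,58.591) → (107.486,32.896) → (67.158,42.254), returning to the start.

Shape 2 is a circle drawn with `<circle>`. Its stroke #ff00ff means cut at S828, F591. After flipping Y the toolpath is (31.661,172.463) → (30.638,177.606) → (27.725,181.966) → (23.365,184.879) → (18.222,185.902) → (13.079,184.879) → (8.719,181.966) → (5.806,177.606) → (4.783,172.463) → (5.806,167.320) → (8.719,162.960) → (13.079,160.047) → (18.222,159.024) → (23.365,160.047) → (27.725,162.960) → (30.638,167.320) → (31.661,172.463), returning to the start.

Shape 3 is a regular polygon drawn with `<polygon>`. Its stroke #0000ff means engrave at S200, F4567. After flipping Y the toolpath is (252.457,94.783) → (201.230,13.905) → (156.801,98.708) → (252.457,94.783), returning to the start.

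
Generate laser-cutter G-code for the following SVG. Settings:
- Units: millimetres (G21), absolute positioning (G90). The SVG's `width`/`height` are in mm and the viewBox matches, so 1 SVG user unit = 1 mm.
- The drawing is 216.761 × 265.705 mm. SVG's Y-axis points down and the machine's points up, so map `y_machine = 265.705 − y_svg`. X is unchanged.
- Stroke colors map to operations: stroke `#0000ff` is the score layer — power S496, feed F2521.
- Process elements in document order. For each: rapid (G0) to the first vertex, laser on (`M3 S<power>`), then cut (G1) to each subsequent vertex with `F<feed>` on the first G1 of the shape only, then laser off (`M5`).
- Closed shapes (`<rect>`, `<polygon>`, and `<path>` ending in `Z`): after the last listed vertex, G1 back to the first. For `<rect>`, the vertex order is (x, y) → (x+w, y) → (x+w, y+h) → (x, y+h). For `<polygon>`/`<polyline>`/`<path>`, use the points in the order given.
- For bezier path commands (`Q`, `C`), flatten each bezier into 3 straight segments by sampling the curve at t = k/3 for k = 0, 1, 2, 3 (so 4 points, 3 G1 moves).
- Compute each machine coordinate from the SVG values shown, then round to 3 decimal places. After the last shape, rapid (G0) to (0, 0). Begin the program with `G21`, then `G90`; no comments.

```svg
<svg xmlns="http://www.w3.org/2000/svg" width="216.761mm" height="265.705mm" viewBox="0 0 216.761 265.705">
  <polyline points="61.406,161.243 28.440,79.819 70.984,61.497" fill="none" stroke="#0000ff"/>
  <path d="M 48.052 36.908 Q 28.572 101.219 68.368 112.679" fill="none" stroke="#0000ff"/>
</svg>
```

Since the viewBox matches the mm dimensions, user units are millimetres directly. The only transform is the Y-flip y_m = 265.705 − y_svg.

Shape 1 is a open polyline drawn with `<polyline>`. Its stroke #0000ff means score at S496, F2521. After flipping Y the toolpath is (61.406,104.462) → (28.440,185.886) → (70.984,204.208).

Shape 2 is a quadratic bezier drawn with `<path>`. Its stroke #0000ff means score at S496, F2521. After flipping Y the toolpath is (48.052,228.797) → (41.652,191.795) → (48.424,166.538) → (68.368,153.026).

G21
G90
G0 X61.406 Y104.462
M3 S496
G1 X28.440 Y185.886 F2521
G1 X70.984 Y204.208
M5
G0 X48.052 Y228.797
M3 S496
G1 X41.652 Y191.795 F2521
G1 X48.424 Y166.538
G1 X68.368 Y153.026
M5
G0 X0.000 Y0.000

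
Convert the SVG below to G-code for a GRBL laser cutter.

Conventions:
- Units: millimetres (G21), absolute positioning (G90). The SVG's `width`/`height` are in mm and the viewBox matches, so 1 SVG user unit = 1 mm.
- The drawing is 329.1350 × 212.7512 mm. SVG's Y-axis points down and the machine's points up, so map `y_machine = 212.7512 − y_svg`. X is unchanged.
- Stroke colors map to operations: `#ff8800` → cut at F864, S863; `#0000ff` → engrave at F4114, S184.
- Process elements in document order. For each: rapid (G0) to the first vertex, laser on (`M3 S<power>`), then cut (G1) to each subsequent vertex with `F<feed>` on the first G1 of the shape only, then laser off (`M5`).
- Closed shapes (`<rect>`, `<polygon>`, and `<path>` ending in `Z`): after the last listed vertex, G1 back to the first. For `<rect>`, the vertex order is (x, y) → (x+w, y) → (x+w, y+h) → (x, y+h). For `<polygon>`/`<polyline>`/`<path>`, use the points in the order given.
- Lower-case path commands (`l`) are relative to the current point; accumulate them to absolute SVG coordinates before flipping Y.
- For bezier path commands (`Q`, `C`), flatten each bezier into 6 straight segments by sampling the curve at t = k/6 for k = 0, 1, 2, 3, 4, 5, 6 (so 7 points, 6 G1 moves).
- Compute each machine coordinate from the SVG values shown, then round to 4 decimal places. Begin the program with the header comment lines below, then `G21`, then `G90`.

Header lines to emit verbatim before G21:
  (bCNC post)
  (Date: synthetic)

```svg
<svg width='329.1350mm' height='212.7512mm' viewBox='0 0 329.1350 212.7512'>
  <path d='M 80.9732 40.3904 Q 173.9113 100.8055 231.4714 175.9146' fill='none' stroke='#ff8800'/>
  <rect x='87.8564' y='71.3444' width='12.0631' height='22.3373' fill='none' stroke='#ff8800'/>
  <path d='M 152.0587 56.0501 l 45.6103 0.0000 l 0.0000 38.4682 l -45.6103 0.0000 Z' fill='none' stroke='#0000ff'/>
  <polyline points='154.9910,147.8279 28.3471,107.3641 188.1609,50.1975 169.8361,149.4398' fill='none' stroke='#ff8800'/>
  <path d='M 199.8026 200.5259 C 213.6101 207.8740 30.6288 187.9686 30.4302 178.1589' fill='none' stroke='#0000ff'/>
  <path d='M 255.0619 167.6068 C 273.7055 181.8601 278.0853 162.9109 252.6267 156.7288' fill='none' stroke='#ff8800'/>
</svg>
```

viewBox `0 0 329.1350 212.7512` with mm width/height → 1 unit = 1 mm. Flip: y_m = 212.7512 − y_svg.

**Shape 1** — `<path>` quadratic bezier, stroke `#ff8800` → cut (S863, F864). Control points (SVG): P0=(80.9732,40.3904), P1=(173.9113,100.8055), P2=(231.4714,175.9146); sampled at t=k/6. Machine vertices: (80.9732,172.3608) → (110.9698,151.8143) → (139.0010,130.4514) → (165.0668,108.2722) → (189.1671,85.2767) → (211.3020,61.4648) → (231.4714,36.8366). Open path.

**Shape 2** — `<rect>` rectangle, stroke `#ff8800` → cut (S863, F864). Machine vertices: (87.8564,141.4068) → (99.9195,141.4068) → (99.9195,119.0695) → (87.8564,119.0695) → (87.8564,141.4068). Closed: final G1 returns to the first vertex.

**Shape 3** — `<path>` rectangle, stroke `#0000ff` → engrave (S184, F4114). Machine vertices: (152.0587,156.7011) → (197.6690,156.7011) → (197.6690,118.2329) → (152.0587,118.2329) → (152.0587,156.7011). Closed: final G1 returns to the first vertex.

**Shape 4** — `<polyline>` open polyline, stroke `#ff8800` → cut (S863, F864). Machine vertices: (154.9910,64.9233) → (28.3471,105.3871) → (188.1609,162.5537) → (169.8361,63.3114). Open path.

**Shape 5** — `<path>` cubic bezier, stroke `#0000ff` → engrave (S184, F4114). Control points (SVG): P0=(199.8026,200.5259), P1=(213.6101,207.8740), P2=(30.6288,187.9686), P3=(30.4302,178.1589); sampled at t=k/6. Machine vertices: (199.8026,12.2253) → (192.0646,10.6495) → (162.0720,12.5784) → (120.3687,16.9746) → (77.4982,22.8007) → (44.0041,29.0191) → (30.4302,34.5923). Open path.

**Shape 6** — `<path>` cubic bezier, stroke `#ff8800` → cut (S863, F864). Control points (SVG): P0=(255.0619,167.6068), P1=(273.7055,181.8601), P2=(278.0853,162.9109), P3=(252.6267,156.7288); sampled at t=k/6. Machine vertices: (255.0619,45.1444) → (263.1229,40.5718) → (268.3741,40.2560) → (270.3826,42.9201) → (268.7160,47.2872) → (262.9416,52.0802) → (252.6267,56.0224). Open path.

(bCNC post)
(Date: synthetic)
G21
G90
G0 X80.9732 Y172.3608
M3 S863
G1 X110.9698 Y151.8143 F864
G1 X139.0010 Y130.4514
G1 X165.0668 Y108.2722
G1 X189.1671 Y85.2767
G1 X211.3020 Y61.4648
G1 X231.4714 Y36.8366
M5
G0 X87.8564 Y141.4068
M3 S863
G1 X99.9195 Y141.4068 F864
G1 X99.9195 Y119.0695
G1 X87.8564 Y119.0695
G1 X87.8564 Y141.4068
M5
G0 X152.0587 Y156.7011
M3 S184
G1 X197.6690 Y156.7011 F4114
G1 X197.6690 Y118.2329
G1 X152.0587 Y118.2329
G1 X152.0587 Y156.7011
M5
G0 X154.9910 Y64.9233
M3 S863
G1 X28.3471 Y105.3871 F864
G1 X188.1609 Y162.5537
G1 X169.8361 Y63.3114
M5
G0 X199.8026 Y12.2253
M3 S184
G1 X192.0646 Y10.6495 F4114
G1 X162.0720 Y12.5784
G1 X120.3687 Y16.9746
G1 X77.4982 Y22.8007
G1 X44.0041 Y29.0191
G1 X30.4302 Y34.5923
M5
G0 X255.0619 Y45.1444
M3 S863
G1 X263.1229 Y40.5718 F864
G1 X268.3741 Y40.2560
G1 X270.3826 Y42.9201
G1 X268.7160 Y47.2872
G1 X262.9416 Y52.0802
G1 X252.6267 Y56.0224
M5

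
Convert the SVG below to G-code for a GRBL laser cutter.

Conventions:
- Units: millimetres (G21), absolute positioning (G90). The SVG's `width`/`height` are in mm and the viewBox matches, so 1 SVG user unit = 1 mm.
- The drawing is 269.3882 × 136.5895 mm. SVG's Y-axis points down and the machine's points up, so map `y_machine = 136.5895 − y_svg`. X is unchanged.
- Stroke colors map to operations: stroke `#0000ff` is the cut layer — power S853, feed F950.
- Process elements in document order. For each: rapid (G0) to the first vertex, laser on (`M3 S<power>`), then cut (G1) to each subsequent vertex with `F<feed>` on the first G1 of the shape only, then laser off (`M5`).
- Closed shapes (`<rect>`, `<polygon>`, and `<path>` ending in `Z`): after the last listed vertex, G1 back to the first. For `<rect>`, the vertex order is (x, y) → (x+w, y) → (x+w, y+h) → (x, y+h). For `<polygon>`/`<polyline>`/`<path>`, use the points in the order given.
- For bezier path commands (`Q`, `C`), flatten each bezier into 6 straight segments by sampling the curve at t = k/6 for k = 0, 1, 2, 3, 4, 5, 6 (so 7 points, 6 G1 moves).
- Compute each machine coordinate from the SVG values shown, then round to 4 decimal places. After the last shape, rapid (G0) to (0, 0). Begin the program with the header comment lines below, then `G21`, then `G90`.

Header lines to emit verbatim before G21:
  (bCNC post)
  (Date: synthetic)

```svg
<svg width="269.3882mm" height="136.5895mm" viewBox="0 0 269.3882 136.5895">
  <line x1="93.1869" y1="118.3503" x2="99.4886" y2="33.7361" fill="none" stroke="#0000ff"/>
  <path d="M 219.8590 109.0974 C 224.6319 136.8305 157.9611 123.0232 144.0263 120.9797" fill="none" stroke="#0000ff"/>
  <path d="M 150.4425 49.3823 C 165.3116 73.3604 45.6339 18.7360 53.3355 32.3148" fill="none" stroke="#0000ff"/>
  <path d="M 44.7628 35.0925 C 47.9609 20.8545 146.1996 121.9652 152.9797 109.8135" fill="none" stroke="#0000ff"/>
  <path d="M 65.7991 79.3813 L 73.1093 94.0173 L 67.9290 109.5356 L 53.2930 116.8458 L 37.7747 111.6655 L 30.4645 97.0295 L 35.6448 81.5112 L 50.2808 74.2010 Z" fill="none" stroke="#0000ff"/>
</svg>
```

(bCNC post)
(Date: synthetic)
G21
G90
G0 X93.1869 Y18.2392
M3 S853
G1 X99.4886 Y102.8534 F950
M5
G0 X219.8590 Y27.4921
M3 S853
G1 X216.8667 Y16.8405 F950
G1 X205.4166 Y11.6316
G1 X188.9580 Y10.3847
G1 X170.9405 Y11.6193
G1 X154.8135 Y13.8545
G1 X144.0263 Y15.6098
M5
G0 X150.4425 Y87.2072
M3 S853
G1 X147.8774 Y81.0887 F950
G1 X130.1636 Y83.9927
G1 X104.5768 Y91.8412
G1 X78.3927 Y100.5563
G1 X58.8870 Y106.0602
G1 X53.3355 Y104.2747
M5
G0 X44.7628 Y101.4970
M3 S853
G1 X53.4185 Y100.0620 F950
G1 X72.7337 Y85.7525
G1 X97.5280 Y64.9189
G1 X122.6208 Y43.9114
G1 X142.8315 Y29.0803
G1 X152.9797 Y26.7760
M5
G0 X65.7991 Y57.2082
M3 S853
G1 X73.1093 Y42.5722 F950
G1 X67.9290 Y27.0539
G1 X53.2930 Y19.7437
G1 X37.7747 Y24.9240
G1 X30.4645 Y39.5600
G1 X35.6448 Y55.0783
G1 X50.2808 Y62.3885
G1 X65.7991 Y57.2082
M5
G0 X0.0000 Y0.0000

1 u = 1 mm; y_m = 136.5895 − y.

[1] `<line>` line segment, #0000ff→cut S853 F950: (93.1869,18.2392) → (99.4886,102.8534)

[2] `<path>` cubic bezier, #0000ff→cut S853 F950: (219.8590,27.4921) → (216.8667,16.8405) → (205.4166,11.6316) → (188.9580,10.3847) → (170.9405,11.6193) → (154.8135,13.8545) → (144.0263,15.6098)

[3] `<path>` cubic bezier, #0000ff→cut S853 F950: (150.4425,87.2072) → (147.8774,81.0887) → (130.1636,83.9927) → (104.5768,91.8412) → (78.3927,100.5563) → (58.8870,106.0602) → (53.3355,104.2747)

[4] `<path>` cubic bezier, #0000ff→cut S853 F950: (44.7628,101.4970) → (53.4185,100.0620) → (72.7337,85.7525) → (97.5280,64.9189) → (122.6208,43.9114) → (142.8315,29.0803) → (152.9797,26.7760)

[5] `<path>` regular polygon, #0000ff→cut S853 F950: (65.7991,57.2082) → (73.1093,42.5722) → (67.9290,27.0539) → (53.2930,19.7437) → (37.7747,24.9240) → (30.4645,39.5600) → (35.6448,55.0783) → (50.2808,62.3885) → (65.7991,57.2082) (closed)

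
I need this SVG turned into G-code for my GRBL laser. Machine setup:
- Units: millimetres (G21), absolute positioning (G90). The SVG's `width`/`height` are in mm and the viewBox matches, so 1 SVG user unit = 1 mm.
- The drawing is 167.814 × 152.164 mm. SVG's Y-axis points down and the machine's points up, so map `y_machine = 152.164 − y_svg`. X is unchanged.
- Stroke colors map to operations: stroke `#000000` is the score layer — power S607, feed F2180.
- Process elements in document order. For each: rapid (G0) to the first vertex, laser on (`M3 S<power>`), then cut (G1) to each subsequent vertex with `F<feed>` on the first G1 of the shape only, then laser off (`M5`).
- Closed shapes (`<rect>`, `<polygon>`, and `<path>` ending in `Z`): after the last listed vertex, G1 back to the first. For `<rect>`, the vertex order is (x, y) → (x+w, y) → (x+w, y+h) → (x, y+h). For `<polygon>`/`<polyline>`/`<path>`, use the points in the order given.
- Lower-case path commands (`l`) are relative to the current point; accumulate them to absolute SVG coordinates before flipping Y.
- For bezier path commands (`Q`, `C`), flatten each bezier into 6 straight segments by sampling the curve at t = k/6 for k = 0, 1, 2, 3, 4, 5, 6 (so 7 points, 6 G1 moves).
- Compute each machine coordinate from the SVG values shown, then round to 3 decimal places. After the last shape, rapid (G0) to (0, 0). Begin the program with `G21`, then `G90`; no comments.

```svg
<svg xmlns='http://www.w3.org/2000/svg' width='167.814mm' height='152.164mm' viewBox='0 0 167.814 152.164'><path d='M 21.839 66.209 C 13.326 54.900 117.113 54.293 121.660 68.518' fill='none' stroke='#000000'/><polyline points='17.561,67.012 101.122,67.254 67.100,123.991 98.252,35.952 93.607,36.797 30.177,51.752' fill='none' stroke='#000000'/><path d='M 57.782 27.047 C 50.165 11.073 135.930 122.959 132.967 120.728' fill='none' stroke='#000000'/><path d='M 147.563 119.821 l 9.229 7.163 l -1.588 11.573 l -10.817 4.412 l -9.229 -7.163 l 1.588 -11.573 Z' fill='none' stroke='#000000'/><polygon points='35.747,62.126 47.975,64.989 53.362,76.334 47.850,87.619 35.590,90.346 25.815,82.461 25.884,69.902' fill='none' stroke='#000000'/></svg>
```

G21
G90
G0 X21.839 Y85.955
M3 S607
G1 X25.961 Y90.699 F2180
G1 X42.925 Y93.544
G1 X66.852 Y94.376
G1 X91.868 Y93.080
G1 X112.096 Y89.542
G1 X121.660 Y83.646
M5
G0 X17.561 Y85.152
M3 S607
G1 X101.122 Y84.910 F2180
G1 X67.100 Y28.173
G1 X98.252 Y116.212
G1 X93.607 Y115.367
G1 X30.177 Y100.412
M5
G0 X57.782 Y125.117
M3 S607
G1 X60.912 Y123.569 F2180
G1 X74.548 Y107.433
G1 X93.629 Y83.430
G1 X113.099 Y58.282
G1 X127.898 Y38.710
G1 X132.967 Y31.436
M5
G0 X147.563 Y32.343
M3 S607
G1 X156.792 Y25.180 F2180
G1 X155.204 Y13.607
G1 X144.387 Y9.195
G1 X135.158 Y16.358
G1 X136.746 Y27.931
G1 X147.563 Y32.343
M5
G0 X35.747 Y90.038
M3 S607
G1 X47.975 Y87.175 F2180
G1 X53.362 Y75.830
G1 X47.850 Y64.545
G1 X35.590 Y61.818
G1 X25.815 Y69.703
G1 X25.884 Y82.262
G1 X35.747 Y90.038
M5
G0 X0.000 Y0.000

1 u = 1 mm; y_m = 152.164 − y.

[1] `<path>` cubic bezier, #000000→score S607 F2180: (21.839,85.955) → (25.961,90.699) → (42.925,93.544) → (66.852,94.376) → (91.868,93.080) → (112.096,89.542) → (121.660,83.646)

[2] `<polyline>` open polyline, #000000→score S607 F2180: (17.561,85.152) → (101.122,84.910) → (67.100,28.173) → (98.252,116.212) → (93.607,115.367) → (30.177,100.412)

[3] `<path>` cubic bezier, #000000→score S607 F2180: (57.782,125.117) → (60.912,123.569) → (74.548,107.433) → (93.629,83.430) → (113.099,58.282) → (127.898,38.710) → (132.967,31.436)

[4] `<path>` regular polygon, #000000→score S607 F2180: (147.563,32.343) → (156.792,25.180) → (155.204,13.607) → (144.387,9.195) → (135.158,16.358) → (136.746,27.931) → (147.563,32.343) (closed)

[5] `<polygon>` regular polygon, #000000→score S607 F2180: (35.747,90.038) → (47.975,87.175) → (53.362,75.830) → (47.850,64.545) → (35.590,61.818) → (25.815,69.703) → (25.884,82.262) → (35.747,90.038) (closed)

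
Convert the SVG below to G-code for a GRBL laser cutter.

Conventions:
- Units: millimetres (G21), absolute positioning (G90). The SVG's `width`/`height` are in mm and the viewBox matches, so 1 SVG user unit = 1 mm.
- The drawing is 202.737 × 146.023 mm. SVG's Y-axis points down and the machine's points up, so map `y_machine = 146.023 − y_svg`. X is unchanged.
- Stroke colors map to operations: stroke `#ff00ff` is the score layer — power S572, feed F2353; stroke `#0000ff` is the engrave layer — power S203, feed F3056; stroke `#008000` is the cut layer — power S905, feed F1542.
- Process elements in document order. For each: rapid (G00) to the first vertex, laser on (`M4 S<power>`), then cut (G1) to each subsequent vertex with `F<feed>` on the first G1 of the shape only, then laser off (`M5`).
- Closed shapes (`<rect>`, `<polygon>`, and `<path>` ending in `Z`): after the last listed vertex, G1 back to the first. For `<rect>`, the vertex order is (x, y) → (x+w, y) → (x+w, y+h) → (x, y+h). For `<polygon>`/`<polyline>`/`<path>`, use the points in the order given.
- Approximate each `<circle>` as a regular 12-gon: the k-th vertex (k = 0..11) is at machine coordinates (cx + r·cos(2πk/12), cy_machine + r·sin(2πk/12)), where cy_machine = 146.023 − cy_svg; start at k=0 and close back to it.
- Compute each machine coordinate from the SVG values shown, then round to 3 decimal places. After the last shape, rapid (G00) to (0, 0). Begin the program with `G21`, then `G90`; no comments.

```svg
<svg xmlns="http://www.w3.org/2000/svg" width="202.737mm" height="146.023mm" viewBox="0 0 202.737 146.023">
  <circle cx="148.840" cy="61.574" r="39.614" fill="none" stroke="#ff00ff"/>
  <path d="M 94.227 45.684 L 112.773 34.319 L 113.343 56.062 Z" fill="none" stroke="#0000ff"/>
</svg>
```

1 u = 1 mm; y_m = 146.023 − y.

[1] `<circle>` circle, #ff00ff→score S572 F2353: (188.454,84.449) → (183.147,104.256) → (168.647,118.756) → (148.840,124.063) → (129.033,118.756) → (114.533,104.256) → (109.226,84.449) → (114.533,64.642) → (129.033,50.142) → (148.840,44.835) → (168.647,50.142) → (183.147,64.642) → (188.454,84.449) (closed)

[2] `<path>` regular polygon, #0000ff→engrave S203 F3056: (94.227,100.339) → (112.773,111.704) → (113.343,89.961) → (94.227,100.339) (closed)

G21
G90
G00 X188.454 Y84.449
M4 S572
G1 X183.147 Y104.256 F2353
G1 X168.647 Y118.756
G1 X148.840 Y124.063
G1 X129.033 Y118.756
G1 X114.533 Y104.256
G1 X109.226 Y84.449
G1 X114.533 Y64.642
G1 X129.033 Y50.142
G1 X148.840 Y44.835
G1 X168.647 Y50.142
G1 X183.147 Y64.642
G1 X188.454 Y84.449
M5
G00 X94.227 Y100.339
M4 S203
G1 X112.773 Y111.704 F3056
G1 X113.343 Y89.961
G1 X94.227 Y100.339
M5
G00 X0.000 Y0.000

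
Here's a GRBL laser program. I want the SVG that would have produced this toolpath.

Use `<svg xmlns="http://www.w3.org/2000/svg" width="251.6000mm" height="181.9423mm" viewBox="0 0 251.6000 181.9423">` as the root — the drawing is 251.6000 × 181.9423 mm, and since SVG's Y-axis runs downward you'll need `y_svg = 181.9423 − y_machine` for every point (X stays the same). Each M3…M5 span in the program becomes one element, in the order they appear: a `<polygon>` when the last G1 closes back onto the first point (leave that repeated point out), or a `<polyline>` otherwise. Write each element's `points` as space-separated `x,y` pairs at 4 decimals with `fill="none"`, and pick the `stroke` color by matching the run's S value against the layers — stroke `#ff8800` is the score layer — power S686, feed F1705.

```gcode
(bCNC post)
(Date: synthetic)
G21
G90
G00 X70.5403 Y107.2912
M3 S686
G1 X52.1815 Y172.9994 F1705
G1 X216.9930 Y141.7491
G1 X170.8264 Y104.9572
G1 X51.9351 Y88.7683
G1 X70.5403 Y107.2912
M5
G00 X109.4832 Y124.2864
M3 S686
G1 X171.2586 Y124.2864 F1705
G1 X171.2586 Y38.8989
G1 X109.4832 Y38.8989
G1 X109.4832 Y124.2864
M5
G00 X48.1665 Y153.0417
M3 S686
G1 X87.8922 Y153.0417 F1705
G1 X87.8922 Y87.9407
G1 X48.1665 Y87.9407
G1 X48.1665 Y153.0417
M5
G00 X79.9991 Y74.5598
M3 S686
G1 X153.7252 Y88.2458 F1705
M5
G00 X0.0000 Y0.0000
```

<svg xmlns="http://www.w3.org/2000/svg" width="251.6000mm" height="181.9423mm" viewBox="0 0 251.6000 181.9423">
  <polygon points="70.5403,74.6511 52.1815,8.9429 216.9930,40.1932 170.8264,76.9851 51.9351,93.1740" fill="none" stroke="#ff8800"/>
  <polygon points="109.4832,57.6559 171.2586,57.6559 171.2586,143.0434 109.4832,143.0434" fill="none" stroke="#ff8800"/>
  <polygon points="48.1665,28.9006 87.8922,28.9006 87.8922,94.0016 48.1665,94.0016" fill="none" stroke="#ff8800"/>
  <polyline points="79.9991,107.3825 153.7252,93.6965" fill="none" stroke="#ff8800"/>
</svg>

Each laser-on run becomes one SVG element. Flip Y back into SVG space with y_svg = 181.9423 − y_machine. Every run uses S686, so all elements get stroke `#ff8800` (score).

Run 1: The run returns to its start, so emit a `<polygon>` with points (Y-flipped): 70.5403,74.6511 52.1815,8.9429 216.9930,40.1932 170.8264,76.9851 51.9351,93.1740.

Run 2: The run returns to its start, so emit a `<polygon>` with points (Y-flipped): 109.4832,57.6559 171.2586,57.6559 171.2586,143.0434 109.4832,143.0434.

Run 3: The run returns to its start, so emit a `<polygon>` with points (Y-flipped): 48.1665,28.9006 87.8922,28.9006 87.8922,94.0016 48.1665,94.0016.

Run 4: The run is open, so emit a `<polyline>` with points (Y-flipped): 79.9991,107.3825 153.7252,93.6965.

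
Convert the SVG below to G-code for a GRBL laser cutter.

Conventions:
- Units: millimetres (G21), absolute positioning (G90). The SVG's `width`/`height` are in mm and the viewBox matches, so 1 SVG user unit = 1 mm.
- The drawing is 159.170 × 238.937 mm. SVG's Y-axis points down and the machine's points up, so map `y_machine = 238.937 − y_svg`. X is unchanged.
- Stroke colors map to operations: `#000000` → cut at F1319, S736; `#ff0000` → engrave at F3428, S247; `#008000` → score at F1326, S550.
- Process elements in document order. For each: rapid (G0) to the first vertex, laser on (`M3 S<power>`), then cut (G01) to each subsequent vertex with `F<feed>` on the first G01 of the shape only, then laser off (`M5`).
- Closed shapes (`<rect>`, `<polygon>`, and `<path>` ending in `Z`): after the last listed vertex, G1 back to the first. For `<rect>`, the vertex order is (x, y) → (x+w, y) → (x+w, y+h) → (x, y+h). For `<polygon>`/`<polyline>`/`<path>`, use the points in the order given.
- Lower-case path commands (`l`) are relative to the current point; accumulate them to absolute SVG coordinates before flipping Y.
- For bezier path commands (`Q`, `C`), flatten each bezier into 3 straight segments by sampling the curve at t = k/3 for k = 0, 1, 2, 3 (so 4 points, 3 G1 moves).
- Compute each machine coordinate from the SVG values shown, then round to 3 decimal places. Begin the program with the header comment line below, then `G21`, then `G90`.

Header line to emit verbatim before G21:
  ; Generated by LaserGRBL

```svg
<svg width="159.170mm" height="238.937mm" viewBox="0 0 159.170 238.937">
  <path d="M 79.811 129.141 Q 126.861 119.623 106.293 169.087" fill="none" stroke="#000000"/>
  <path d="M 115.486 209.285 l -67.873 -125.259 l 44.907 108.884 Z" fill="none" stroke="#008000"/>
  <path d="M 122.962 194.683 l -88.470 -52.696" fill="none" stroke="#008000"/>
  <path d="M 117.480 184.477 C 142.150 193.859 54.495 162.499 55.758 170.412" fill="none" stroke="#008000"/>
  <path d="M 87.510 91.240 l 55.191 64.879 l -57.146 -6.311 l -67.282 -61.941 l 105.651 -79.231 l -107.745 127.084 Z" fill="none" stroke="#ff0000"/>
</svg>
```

viewBox `0 0 159.170 238.937` with mm width/height → 1 unit = 1 mm. Flip: y_m = 238.937 − y_svg.

**Shape 1** — `<path>` quadratic bezier, stroke `#000000` → cut (S736, F1319). Control points (SVG): P0=(79.811,129.141), P1=(126.861,119.623), P2=(106.293,169.087); sampled at t=k/3. Machine vertices: (79.811,109.796) → (103.665,109.588) → (112.492,96.272) → (106.293,69.850). Open path.

**Shape 2** — `<path>` closed polygon, stroke `#008000` → score (S550, F1326). Machine vertices: (115.486,29.652) → (47.613,154.911) → (92.520,46.027) → (115.486,29.652). Closed: final G1 returns to the first vertex.

**Shape 3** — `<path>` line segment, stroke `#008000` → score (S550, F1326). Machine vertices: (122.962,44.254) → (34.492,96.950). Open path.

**Shape 4** — `<path>` cubic bezier, stroke `#008000` → score (S550, F1326). Control points (SVG): P0=(117.480,184.477), P1=(142.150,193.859), P2=(54.495,162.499), P3=(55.758,170.412); sampled at t=k/3. Machine vertices: (117.480,54.460) → (112.162,55.695) → (76.681,66.311) → (55.758,68.525). Open path.

**Shape 5** — `<path>` closed polygon, stroke `#ff0000` → engrave (S247, F3428). Machine vertices: (87.510,147.697) → (142.701,82.818) → (85.555,89.129) → (18.273,151.070) → (123.924,230.301) → (16.179,103.217) → (87.510,147.697). Closed: final G1 returns to the first vertex.

; Generated by LaserGRBL
G21
G90
G0 X79.811 Y109.796
M3 S736
G01 X103.665 Y109.588 F1319
G01 X112.492 Y96.272
G01 X106.293 Y69.850
M5
G0 X115.486 Y29.652
M3 S550
G01 X47.613 Y154.911 F1326
G01 X92.520 Y46.027
G01 X115.486 Y29.652
M5
G0 X122.962 Y44.254
M3 S550
G01 X34.492 Y96.950 F1326
M5
G0 X117.480 Y54.460
M3 S550
G01 X112.162 Y55.695 F1326
G01 X76.681 Y66.311
G01 X55.758 Y68.525
M5
G0 X87.510 Y147.697
M3 S247
G01 X142.701 Y82.818 F3428
G01 X85.555 Y89.129
G01 X18.273 Y151.070
G01 X123.924 Y230.301
G01 X16.179 Y103.217
G01 X87.510 Y147.697
M5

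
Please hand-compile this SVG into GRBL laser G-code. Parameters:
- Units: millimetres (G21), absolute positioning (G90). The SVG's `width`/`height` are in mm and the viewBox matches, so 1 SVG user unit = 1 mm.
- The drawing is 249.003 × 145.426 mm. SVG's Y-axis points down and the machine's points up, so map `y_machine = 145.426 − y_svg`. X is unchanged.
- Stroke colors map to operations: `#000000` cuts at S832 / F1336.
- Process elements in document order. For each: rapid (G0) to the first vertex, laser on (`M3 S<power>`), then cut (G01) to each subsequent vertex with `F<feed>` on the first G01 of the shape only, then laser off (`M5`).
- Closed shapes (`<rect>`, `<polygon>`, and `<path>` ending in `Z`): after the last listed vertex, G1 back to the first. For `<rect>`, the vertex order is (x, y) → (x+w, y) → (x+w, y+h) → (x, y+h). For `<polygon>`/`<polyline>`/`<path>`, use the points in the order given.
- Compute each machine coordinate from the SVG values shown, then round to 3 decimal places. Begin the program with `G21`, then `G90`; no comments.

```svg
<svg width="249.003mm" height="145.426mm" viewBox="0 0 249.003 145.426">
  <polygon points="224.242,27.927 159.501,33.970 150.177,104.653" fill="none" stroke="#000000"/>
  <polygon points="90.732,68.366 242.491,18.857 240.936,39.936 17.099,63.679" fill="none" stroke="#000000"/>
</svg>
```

G21
G90
G0 X224.242 Y117.499
M3 S832
G01 X159.501 Y111.456 F1336
G01 X150.177 Y40.773
G01 X224.242 Y117.499
M5
G0 X90.732 Y77.060
M3 S832
G01 X242.491 Y126.569 F1336
G01 X240.936 Y105.490
G01 X17.099 Y81.747
G01 X90.732 Y77.060
M5

1 u = 1 mm; y_m = 145.426 − y.

[1] `<polygon>` closed polygon, #000000→cut S832 F1336: (224.242,117.499) → (159.501,111.456) → (150.177,40.773) → (224.242,117.499) (closed)

[2] `<polygon>` closed polygon, #000000→cut S832 F1336: (90.732,77.060) → (242.491,126.569) → (240.936,105.490) → (17.099,81.747) → (90.732,77.060) (closed)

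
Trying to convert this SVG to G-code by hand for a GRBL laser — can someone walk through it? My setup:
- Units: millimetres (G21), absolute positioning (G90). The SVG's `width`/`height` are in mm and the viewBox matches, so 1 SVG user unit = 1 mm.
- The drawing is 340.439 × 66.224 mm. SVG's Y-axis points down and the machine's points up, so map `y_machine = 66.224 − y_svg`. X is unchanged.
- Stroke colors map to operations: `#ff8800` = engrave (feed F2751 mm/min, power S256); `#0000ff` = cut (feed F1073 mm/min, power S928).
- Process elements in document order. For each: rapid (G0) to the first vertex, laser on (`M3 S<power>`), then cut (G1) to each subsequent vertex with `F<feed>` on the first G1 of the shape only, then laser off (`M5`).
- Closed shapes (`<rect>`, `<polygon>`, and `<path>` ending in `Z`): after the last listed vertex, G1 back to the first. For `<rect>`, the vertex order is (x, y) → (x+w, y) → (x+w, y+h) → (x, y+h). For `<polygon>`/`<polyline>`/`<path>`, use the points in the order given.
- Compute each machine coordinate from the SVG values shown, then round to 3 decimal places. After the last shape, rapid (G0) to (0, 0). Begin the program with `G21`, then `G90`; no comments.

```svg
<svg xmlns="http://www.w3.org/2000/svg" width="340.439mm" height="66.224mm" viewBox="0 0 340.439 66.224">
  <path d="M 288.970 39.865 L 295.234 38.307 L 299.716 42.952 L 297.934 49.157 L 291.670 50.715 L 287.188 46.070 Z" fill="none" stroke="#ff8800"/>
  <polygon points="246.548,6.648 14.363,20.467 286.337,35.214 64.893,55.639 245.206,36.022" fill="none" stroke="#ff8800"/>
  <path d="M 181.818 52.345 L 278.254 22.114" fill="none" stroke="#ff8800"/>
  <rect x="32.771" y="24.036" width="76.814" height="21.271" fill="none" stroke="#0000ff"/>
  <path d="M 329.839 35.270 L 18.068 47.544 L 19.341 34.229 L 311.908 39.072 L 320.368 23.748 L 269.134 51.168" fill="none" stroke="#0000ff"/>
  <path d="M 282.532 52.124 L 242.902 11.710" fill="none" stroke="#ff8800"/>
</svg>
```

Since the viewBox matches the mm dimensions, user units are millimetres directly. The only transform is the Y-flip y_m = 66.224 − y_svg.

Shape 1 is a regular polygon drawn with `<path>`. Its stroke #ff8800 means engrave at S256, F2751. After flipping Y the toolpath is (288.970,26.359) → (295.234,27.917) → (299.716,23.272) → (297.934,17.067) → (291.670,15.509) → (287.188,20.154) → (288.970,26.359), returning to the start.

Shape 2 is a closed polygon drawn with `<polygon>`. Its stroke #ff8800 means engrave at S256, F2751. After flipping Y the toolpath is (246.548,59.576) → (14.363,45.757) → (286.337,31.010) → (64.893,10.585) → (245.206,30.202) → (246.548,59.576), returning to the start.

Shape 3 is a line segment drawn with `<path>`. Its stroke #ff8800 means engrave at S256, F2751. After flipping Y the toolpath is (181.818,13.879) → (278.254,44.110).

Shape 4 is a rectangle drawn with `<rect>`. Its stroke #0000ff means cut at S928, F1073. After flipping Y the toolpath is (32.771,42.188) → (109.585,42.188) → (109.585,20.917) → (32.771,20.917) → (32.771,42.188), returning to the start.

Shape 5 is a open polyline drawn with `<path>`. Its stroke #0000ff means cut at S928, F1073. After flipping Y the toolpath is (329.839,30.954) → (18.068,18.680) → (19.341,31.995) → (311.908,27.152) → (320.368,42.476) → (269.134,15.056).

Shape 6 is a line segment drawn with `<path>`. Its stroke #ff8800 means engrave at S256, F2751. After flipping Y the toolpath is (282.532,14.100) → (242.902,54.514).

G21
G90
G0 X288.970 Y26.359
M3 S256
G1 X295.234 Y27.917 F2751
G1 X299.716 Y23.272
G1 X297.934 Y17.067
G1 X291.670 Y15.509
G1 X287.188 Y20.154
G1 X288.970 Y26.359
M5
G0 X246.548 Y59.576
M3 S256
G1 X14.363 Y45.757 F2751
G1 X286.337 Y31.010
G1 X64.893 Y10.585
G1 X245.206 Y30.202
G1 X246.548 Y59.576
M5
G0 X181.818 Y13.879
M3 S256
G1 X278.254 Y44.110 F2751
M5
G0 X32.771 Y42.188
M3 S928
G1 X109.585 Y42.188 F1073
G1 X109.585 Y20.917
G1 X32.771 Y20.917
G1 X32.771 Y42.188
M5
G0 X329.839 Y30.954
M3 S928
G1 X18.068 Y18.680 F1073
G1 X19.341 Y31.995
G1 X311.908 Y27.152
G1 X320.368 Y42.476
G1 X269.134 Y15.056
M5
G0 X282.532 Y14.100
M3 S256
G1 X242.902 Y54.514 F2751
M5
G0 X0.000 Y0.000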